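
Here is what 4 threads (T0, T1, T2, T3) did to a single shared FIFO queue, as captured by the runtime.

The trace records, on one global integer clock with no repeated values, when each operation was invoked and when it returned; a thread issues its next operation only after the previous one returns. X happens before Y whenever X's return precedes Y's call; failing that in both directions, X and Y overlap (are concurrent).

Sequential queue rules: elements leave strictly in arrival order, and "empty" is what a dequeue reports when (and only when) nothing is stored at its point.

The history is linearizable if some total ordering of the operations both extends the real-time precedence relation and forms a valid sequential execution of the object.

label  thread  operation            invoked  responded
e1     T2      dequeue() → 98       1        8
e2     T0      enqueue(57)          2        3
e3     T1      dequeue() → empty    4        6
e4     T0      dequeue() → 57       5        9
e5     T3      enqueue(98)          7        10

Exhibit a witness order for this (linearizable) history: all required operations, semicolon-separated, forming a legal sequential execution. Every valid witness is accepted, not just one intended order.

step 1: e2 enqueue(57) — queue <57>
step 2: e4 dequeue() → 57 — queue <>
step 3: e3 dequeue() → empty — queue <>
step 4: e5 enqueue(98) — queue <98>
step 5: e1 dequeue() → 98 — queue <>

e2; e4; e3; e5; e1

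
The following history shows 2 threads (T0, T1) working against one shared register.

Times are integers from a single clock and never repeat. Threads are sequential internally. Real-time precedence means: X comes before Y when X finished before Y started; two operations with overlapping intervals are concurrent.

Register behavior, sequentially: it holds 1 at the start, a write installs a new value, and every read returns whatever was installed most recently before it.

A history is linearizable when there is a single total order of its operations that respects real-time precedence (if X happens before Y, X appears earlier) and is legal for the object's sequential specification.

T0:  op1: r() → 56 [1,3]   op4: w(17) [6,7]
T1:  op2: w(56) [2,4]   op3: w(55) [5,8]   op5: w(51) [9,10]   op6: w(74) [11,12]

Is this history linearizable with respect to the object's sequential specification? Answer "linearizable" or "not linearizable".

linearizable

a witness: op2, op1, op3, op4, op5, op6
step 1: op2 w(56) — value 56
step 2: op1 r() → 56 — value 56
step 3: op3 w(55) — value 55
step 4: op4 w(17) — value 17
step 5: op5 w(51) — value 51
step 6: op6 w(74) — value 74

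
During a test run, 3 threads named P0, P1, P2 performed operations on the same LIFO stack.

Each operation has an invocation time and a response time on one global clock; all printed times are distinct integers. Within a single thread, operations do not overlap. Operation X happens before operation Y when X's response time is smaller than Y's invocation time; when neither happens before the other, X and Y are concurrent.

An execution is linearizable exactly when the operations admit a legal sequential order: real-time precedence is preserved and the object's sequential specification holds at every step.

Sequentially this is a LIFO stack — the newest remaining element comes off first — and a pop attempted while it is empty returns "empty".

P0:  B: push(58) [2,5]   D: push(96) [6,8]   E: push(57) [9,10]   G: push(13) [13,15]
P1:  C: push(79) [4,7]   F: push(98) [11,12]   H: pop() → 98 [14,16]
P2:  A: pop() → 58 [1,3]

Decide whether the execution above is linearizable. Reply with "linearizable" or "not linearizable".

linearizable

one valid linearization: B, A, C, D, E, F, H, G
step 1: B push(58) — stack <58>
step 2: A pop() → 58 — stack <>
step 3: C push(79) — stack <79>
step 4: D push(96) — stack <79,96>
step 5: E push(57) — stack <79,96,57>
step 6: F push(98) — stack <79,96,57,98>
step 7: H pop() → 98 — stack <79,96,57>
step 8: G push(13) — stack <79,96,57,13>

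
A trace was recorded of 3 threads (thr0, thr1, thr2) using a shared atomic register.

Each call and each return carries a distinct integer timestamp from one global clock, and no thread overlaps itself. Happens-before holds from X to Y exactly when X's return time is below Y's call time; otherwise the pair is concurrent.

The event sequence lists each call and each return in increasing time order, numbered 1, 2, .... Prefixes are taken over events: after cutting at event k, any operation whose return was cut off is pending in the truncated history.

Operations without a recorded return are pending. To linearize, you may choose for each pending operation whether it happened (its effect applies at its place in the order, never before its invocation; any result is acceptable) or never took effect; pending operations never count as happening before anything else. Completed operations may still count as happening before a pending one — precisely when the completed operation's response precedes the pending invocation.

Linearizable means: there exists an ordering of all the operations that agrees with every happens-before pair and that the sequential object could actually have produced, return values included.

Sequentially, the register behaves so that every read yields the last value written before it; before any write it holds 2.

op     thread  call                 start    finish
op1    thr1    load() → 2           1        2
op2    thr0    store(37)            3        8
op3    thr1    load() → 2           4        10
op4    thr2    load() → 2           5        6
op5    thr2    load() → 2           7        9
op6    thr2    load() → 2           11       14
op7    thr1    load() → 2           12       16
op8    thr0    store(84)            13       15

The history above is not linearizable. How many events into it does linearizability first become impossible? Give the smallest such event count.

events 1..13 are linearizable, e.g. via op1, op3, op4, op5, op2:
1. op1 load() → 2, leaving value 2
2. op3 load() → 2, leaving value 2
3. op4 load() → 2, leaving value 2
4. op5 load() → 2, leaving value 2
5. op2 store(37), leaving value 37
at event 14 (op6's time-14 response) nothing linearizes any more
no escape via the 2 pending operations (op7, op8): every completion choice fails
take op1, op2, op3, op4, op5, op6 (pending dropped): step 3 already fails, because op3 load() → 2 cannot occur there
take op1, op2, op4, op3, op5, op6 (pending dropped): step 3 already fails, because op4 load() → 2 cannot occur there

14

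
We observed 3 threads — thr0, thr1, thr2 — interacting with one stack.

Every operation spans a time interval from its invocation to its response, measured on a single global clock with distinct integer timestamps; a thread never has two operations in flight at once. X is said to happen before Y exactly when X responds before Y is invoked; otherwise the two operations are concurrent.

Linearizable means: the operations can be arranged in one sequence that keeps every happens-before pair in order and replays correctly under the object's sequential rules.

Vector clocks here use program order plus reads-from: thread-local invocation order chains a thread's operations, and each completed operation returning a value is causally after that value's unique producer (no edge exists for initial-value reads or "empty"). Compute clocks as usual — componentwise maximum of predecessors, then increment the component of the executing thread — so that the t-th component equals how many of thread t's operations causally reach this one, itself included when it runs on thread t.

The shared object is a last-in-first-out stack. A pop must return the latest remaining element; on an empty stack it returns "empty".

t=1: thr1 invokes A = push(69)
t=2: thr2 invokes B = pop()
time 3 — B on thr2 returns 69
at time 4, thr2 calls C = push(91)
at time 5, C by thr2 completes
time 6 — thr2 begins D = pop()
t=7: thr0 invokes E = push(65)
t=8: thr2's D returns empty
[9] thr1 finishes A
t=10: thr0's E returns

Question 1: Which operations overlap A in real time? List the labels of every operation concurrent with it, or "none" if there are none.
Answer: B, C, D, E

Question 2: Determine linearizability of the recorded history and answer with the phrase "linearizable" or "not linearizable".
events 1..7 are fine; event 8 — the response of D at time 8 — makes the prefix non-linearizable
exhaustive check: the 3 completed stack ops admit one real-time order; illegal
completion choices over the 2 pending operations (A, E) were checked; none helps
e.g. B, C, D (pending dropped): illegal at step 1, since B pop() → 69 cannot apply there

not linearizable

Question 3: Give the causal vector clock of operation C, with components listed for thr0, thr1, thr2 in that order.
Answer: (0, 1, 2)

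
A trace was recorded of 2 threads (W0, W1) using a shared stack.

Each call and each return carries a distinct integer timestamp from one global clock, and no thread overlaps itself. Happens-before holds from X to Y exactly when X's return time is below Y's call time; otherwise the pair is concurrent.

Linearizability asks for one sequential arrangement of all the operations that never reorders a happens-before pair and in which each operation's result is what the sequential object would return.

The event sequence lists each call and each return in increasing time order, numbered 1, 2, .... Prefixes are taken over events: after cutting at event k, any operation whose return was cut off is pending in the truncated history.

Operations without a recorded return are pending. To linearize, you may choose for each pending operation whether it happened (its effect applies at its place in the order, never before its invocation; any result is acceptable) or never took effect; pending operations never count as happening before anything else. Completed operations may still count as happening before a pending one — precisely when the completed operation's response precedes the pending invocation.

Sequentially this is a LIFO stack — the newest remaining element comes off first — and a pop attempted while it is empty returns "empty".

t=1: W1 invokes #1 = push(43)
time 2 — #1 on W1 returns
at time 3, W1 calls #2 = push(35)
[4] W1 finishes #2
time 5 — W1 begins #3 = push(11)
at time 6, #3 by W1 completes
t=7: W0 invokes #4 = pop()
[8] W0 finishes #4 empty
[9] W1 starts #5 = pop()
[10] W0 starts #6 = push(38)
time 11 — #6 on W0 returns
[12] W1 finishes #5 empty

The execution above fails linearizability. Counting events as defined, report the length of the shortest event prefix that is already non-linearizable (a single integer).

one valid order for events 1..7 is #1, #2, #3:
after step 1 (#1 push(43)): stack <43>
after step 2 (#2 push(35)): stack <43,35>
after step 3 (#3 push(11)): stack <43,35,11>
event 8 — #4's response, time 8 — after it, nothing linearizes
take #1, #2, #3, #4: step 4 already fails, because #4 pop() → empty cannot occur there

8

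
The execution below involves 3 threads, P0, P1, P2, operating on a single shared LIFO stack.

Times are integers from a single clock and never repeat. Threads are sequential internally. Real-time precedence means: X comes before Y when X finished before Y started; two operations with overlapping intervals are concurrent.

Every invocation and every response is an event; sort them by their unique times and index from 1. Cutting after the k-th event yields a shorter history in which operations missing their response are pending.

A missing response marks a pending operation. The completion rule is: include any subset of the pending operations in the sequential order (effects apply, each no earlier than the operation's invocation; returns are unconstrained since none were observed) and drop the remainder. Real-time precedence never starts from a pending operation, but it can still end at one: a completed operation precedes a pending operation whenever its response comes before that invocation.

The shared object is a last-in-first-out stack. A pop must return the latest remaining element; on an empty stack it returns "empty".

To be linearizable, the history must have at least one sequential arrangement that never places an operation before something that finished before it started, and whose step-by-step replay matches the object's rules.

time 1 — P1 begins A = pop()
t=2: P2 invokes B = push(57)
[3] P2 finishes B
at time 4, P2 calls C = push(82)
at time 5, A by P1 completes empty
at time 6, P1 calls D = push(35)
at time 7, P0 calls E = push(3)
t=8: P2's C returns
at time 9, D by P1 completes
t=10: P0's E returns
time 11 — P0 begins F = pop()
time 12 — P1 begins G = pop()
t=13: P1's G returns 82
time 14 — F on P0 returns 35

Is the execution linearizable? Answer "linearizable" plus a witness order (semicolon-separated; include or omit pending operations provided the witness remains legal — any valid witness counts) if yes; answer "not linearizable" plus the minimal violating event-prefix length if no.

1. A pop() → empty, leaving stack <>
2. B push(57), leaving stack <57>
3. E push(3), leaving stack <57,3>
4. C push(82), leaving stack <57,3,82>
5. D push(35), leaving stack <57,3,82,35>
6. F pop() → 35, leaving stack <57,3,82>
7. G pop() → 82, leaving stack <57,3>

linearizable — witness: A; B; E; C; D; F; G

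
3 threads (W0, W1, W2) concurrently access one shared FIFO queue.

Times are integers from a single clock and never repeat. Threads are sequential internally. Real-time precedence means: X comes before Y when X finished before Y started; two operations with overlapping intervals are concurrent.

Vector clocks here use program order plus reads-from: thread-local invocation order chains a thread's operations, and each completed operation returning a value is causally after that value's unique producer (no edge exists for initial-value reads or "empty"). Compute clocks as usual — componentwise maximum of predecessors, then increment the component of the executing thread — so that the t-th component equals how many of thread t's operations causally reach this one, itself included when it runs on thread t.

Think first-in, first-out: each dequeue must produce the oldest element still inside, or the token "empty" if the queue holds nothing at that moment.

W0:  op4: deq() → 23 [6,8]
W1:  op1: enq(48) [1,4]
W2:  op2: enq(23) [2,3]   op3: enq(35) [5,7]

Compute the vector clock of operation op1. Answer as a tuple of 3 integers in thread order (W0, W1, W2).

(0, 1, 0)

invoked at 2, op2 has no predecessors; its own W2 bump gives (0, 0, 1)
invoked at 1, op1 has no predecessors; its own W1 bump gives (0, 1, 0)
invoked at 5, op3 merges VC(op2)=(0, 0, 1) and bumps W2's slot → (0, 0, 2)
invoked at 6, op4 merges VC(op2)=(0, 0, 1) and bumps W0's slot → (1, 0, 1)
target: VC(op1) = (0, 1, 0)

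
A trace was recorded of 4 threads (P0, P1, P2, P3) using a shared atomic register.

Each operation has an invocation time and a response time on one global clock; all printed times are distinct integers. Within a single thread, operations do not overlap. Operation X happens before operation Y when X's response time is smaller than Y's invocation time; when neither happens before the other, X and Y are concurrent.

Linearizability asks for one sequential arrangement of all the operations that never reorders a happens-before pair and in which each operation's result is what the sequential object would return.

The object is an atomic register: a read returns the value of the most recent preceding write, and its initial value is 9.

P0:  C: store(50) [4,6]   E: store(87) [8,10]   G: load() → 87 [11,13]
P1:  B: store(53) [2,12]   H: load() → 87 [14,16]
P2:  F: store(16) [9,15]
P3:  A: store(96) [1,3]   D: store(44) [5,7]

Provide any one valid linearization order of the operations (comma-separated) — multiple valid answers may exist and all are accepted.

1. A store(96), leaving value 96
2. B store(53), leaving value 53
3. C store(50), leaving value 50
4. D store(44), leaving value 44
5. E store(87), leaving value 87
6. G load() → 87, leaving value 87
7. H load() → 87, leaving value 87
8. F store(16), leaving value 16

A, B, C, D, E, G, H, F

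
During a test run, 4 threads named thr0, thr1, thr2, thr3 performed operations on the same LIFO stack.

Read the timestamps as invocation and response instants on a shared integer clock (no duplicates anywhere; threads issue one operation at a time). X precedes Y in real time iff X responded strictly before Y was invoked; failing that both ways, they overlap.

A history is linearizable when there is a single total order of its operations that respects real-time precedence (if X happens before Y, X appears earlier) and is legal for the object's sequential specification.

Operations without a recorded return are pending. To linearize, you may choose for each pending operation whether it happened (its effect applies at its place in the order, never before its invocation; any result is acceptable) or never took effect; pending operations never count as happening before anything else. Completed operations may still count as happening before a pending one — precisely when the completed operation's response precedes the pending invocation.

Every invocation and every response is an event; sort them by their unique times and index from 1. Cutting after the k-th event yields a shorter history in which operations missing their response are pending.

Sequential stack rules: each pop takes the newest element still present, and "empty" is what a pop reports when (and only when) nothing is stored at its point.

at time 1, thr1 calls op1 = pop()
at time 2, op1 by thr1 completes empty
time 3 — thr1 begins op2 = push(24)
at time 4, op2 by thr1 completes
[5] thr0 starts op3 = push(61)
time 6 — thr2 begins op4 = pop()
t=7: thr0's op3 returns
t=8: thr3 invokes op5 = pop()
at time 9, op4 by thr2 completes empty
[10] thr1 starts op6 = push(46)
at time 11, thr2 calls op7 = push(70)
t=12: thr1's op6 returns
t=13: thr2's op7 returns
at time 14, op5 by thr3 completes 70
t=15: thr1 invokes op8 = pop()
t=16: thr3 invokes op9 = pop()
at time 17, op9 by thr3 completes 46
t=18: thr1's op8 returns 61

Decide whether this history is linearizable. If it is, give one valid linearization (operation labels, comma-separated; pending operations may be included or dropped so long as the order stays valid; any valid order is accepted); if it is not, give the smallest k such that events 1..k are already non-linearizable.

prefix check: 1..8 passes, 1..9 fails once op4's time-9 response joins
the 4 completed operations admit 2 real-time orders; each fails the LIFO stack replay
no escape via the 1 pending operation (op5): every completion choice fails
one such order, op1, op2, op3, op4 (pending dropped), breaks at step 4 where op4 pop() → empty is illegal
one such order, op1, op2, op4, op3 (pending dropped), breaks at step 3 where op4 pop() → empty is illegal

not linearizable — minimal violating prefix: 9 events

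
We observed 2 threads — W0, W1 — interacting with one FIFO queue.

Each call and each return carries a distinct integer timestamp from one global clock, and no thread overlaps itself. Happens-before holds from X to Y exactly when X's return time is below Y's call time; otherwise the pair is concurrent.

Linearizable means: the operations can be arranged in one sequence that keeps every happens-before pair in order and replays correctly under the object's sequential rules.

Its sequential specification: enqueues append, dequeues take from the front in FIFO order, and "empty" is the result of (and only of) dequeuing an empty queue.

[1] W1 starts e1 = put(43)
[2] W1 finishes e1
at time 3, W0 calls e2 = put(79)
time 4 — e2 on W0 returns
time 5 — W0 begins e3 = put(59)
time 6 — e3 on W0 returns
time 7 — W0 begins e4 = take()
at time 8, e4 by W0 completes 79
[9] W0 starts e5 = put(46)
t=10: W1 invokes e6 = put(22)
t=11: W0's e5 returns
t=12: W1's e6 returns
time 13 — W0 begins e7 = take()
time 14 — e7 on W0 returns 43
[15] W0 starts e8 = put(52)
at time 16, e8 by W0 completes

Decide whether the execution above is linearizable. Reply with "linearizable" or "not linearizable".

not linearizable

through event 7 a valid linearization exists; event 8 (e4 responding at time 8) ends that
one real-time candidate order over the 4 completed operations — the FIFO queue replay rejects it
one such order, e1, e2, e3, e4, breaks at step 4 where e4 take() → 79 is illegal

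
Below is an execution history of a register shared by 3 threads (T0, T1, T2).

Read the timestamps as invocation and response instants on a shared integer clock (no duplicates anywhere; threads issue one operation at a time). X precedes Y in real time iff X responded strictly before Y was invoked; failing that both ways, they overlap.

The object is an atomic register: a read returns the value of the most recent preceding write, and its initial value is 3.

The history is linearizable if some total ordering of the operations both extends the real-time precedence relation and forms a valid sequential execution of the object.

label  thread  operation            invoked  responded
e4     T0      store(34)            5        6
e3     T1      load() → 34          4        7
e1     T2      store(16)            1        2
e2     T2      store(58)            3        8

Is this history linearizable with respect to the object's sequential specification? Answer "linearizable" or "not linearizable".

linearizable

a witness: e1, e2, e4, e3
step 1: e1 store(16) — value 16
step 2: e2 store(58) — value 58
step 3: e4 store(34) — value 34
step 4: e3 load() → 34 — value 34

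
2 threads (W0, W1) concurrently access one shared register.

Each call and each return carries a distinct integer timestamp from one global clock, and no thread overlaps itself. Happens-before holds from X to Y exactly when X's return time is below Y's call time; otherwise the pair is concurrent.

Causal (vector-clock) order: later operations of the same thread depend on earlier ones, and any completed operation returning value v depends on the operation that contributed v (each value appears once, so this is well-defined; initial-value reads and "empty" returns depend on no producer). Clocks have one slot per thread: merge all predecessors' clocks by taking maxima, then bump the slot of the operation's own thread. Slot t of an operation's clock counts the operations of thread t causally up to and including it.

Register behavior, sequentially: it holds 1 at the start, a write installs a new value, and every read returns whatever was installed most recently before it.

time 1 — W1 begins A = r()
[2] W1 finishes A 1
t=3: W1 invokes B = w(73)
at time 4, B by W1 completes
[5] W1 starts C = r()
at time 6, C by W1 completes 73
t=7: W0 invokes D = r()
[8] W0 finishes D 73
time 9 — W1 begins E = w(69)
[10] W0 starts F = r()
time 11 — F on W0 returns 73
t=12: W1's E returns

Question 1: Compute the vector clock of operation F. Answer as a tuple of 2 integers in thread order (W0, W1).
Answer: (2, 2)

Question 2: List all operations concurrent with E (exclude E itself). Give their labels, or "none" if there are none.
Answer: F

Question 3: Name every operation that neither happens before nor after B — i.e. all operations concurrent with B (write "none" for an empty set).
Answer: none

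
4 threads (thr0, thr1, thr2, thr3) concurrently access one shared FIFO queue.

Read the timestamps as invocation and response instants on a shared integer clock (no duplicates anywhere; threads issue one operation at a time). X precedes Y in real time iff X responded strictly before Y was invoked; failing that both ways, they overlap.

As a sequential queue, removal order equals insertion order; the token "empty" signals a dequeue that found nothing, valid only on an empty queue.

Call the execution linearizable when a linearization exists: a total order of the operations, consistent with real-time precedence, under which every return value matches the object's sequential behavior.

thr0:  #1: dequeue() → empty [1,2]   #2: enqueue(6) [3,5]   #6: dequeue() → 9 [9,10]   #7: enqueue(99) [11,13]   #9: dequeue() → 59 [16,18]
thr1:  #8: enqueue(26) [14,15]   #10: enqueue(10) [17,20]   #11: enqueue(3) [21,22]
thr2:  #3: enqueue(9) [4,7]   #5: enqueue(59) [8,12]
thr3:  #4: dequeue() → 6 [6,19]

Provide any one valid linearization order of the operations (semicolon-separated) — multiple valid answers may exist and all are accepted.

step 1: #1 dequeue() → empty — queue <>
step 2: #2 enqueue(6) — queue <6>
step 3: #3 enqueue(9) — queue <6,9>
step 4: #4 dequeue() → 6 — queue <9>
step 5: #5 enqueue(59) — queue <9,59>
step 6: #6 dequeue() → 9 — queue <59>
step 7: #7 enqueue(99) — queue <59,99>
step 8: #8 enqueue(26) — queue <59,99,26>
step 9: #9 dequeue() → 59 — queue <99,26>
step 10: #10 enqueue(10) — queue <99,26,10>
step 11: #11 enqueue(3) — queue <99,26,10,3>

#1; #2; #3; #4; #5; #6; #7; #8; #9; #10; #11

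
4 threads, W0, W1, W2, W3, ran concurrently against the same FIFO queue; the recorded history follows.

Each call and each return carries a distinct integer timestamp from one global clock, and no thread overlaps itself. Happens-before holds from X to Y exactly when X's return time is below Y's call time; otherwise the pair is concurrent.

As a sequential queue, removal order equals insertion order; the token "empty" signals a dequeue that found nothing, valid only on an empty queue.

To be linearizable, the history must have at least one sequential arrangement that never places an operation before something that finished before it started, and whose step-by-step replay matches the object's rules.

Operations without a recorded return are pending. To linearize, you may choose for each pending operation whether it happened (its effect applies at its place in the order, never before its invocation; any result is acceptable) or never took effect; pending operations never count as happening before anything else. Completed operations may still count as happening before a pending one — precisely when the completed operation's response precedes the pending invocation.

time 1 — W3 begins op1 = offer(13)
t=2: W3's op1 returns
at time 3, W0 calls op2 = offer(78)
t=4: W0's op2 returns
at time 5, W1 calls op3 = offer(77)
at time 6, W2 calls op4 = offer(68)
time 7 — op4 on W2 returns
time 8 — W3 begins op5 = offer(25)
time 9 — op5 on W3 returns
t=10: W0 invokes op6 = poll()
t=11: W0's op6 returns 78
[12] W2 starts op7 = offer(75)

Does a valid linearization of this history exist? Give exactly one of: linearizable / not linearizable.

cut after 10 events: linearizable; cut after 11 events (op6 responds, time 11): not linearizable
exactly one order of the 5 completed ops respects real time; the FIFO queue replay fails
no completion choice of the 1 pending operation (op3) rescues it — every subset was tried
for example op1, op2, op4, op5, op6 (pending dropped) fails at step 5: op6 poll() → 78 is not legal there

not linearizable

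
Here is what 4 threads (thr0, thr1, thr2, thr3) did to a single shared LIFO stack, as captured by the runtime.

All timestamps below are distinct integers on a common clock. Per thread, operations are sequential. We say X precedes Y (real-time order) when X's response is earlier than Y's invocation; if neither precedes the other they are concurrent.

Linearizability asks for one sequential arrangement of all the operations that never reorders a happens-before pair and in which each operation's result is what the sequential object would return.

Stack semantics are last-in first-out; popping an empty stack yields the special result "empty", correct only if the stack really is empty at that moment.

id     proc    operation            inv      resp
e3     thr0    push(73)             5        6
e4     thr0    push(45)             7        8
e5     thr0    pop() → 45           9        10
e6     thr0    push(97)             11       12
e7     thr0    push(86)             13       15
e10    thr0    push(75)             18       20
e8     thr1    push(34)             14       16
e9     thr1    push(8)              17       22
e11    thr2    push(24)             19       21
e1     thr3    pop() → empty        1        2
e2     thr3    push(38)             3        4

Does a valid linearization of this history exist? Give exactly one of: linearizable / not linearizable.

one valid linearization: e1, e2, e3, e4, e5, e6, e7, e8, e9, e10, e11
1. e1 pop() → empty, leaving stack <>
2. e2 push(38), leaving stack <38>
3. e3 push(73), leaving stack <38,73>
4. e4 push(45), leaving stack <38,73,45>
5. e5 pop() → 45, leaving stack <38,73>
6. e6 push(97), leaving stack <38,73,97>
7. e7 push(86), leaving stack <38,73,97,86>
8. e8 push(34), leaving stack <38,73,97,86,34>
9. e9 push(8), leaving stack <38,73,97,86,34,8>
10. e10 push(75), leaving stack <38,73,97,86,34,8,75>
11. e11 push(24), leaving stack <38,73,97,86,34,8,75,24>

linearizable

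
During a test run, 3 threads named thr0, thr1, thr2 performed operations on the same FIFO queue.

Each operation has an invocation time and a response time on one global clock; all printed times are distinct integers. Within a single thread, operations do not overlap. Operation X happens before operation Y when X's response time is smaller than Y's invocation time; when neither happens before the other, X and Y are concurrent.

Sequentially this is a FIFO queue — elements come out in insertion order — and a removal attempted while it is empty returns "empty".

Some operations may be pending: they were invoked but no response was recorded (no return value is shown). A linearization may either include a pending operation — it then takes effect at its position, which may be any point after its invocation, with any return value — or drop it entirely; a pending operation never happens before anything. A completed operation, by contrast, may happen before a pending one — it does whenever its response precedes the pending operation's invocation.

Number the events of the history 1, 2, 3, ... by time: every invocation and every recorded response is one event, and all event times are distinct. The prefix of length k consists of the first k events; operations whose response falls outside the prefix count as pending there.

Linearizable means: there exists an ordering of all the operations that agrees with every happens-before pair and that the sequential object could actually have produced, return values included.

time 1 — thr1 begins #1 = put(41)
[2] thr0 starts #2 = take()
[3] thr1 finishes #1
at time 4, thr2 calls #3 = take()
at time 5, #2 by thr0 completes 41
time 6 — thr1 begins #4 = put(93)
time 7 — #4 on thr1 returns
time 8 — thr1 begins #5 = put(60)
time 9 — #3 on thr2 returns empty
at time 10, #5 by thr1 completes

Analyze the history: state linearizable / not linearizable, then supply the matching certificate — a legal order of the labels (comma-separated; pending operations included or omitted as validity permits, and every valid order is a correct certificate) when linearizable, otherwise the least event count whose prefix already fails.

linearizable — witness: #1, #2, #3, #4, #5

step 1: #1 put(41) — queue <41>
step 2: #2 take() → 41 — queue <>
step 3: #3 take() → empty — queue <>
step 4: #4 put(93) — queue <93>
step 5: #5 put(60) — queue <93,60>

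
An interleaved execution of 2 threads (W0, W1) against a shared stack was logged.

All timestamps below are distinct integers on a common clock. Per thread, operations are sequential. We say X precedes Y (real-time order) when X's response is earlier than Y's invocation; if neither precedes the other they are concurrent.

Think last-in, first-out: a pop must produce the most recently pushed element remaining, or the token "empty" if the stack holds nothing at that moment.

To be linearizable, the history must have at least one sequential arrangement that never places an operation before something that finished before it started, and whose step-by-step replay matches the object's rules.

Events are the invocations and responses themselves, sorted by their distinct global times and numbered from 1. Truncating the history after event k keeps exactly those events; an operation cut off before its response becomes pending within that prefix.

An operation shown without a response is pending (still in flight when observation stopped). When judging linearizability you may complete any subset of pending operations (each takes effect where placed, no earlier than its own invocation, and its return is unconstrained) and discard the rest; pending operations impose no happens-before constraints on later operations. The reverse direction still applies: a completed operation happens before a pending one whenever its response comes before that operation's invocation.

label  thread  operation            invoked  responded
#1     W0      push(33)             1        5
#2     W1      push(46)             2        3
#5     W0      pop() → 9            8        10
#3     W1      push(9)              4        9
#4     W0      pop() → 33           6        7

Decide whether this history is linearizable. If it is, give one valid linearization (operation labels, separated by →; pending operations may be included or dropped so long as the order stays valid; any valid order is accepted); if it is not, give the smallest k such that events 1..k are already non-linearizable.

step 1: #2 push(46) — stack <46>
step 2: #1 push(33) — stack <46,33>
step 3: #4 pop() → 33 — stack <46>
step 4: #3 push(9) — stack <46,9>
step 5: #5 pop() → 9 — stack <46>

linearizable — witness: #2 → #1 → #4 → #3 → #5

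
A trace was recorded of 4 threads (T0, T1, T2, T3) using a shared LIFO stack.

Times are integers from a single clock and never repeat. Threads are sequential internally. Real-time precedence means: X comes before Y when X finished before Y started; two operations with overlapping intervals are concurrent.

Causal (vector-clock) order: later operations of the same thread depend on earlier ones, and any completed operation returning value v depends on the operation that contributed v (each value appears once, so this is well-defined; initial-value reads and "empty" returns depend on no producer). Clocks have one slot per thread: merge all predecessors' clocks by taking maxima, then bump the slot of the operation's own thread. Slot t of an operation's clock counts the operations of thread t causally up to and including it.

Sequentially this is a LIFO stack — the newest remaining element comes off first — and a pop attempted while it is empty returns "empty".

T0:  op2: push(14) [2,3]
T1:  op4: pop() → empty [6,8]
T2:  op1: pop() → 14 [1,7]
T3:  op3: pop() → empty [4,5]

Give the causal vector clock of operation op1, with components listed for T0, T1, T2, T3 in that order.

op3 (invocation 4): nothing precedes it; T3's component alone gives (0, 0, 0, 1)
op4 (invocation 6): nothing precedes it; T1's component alone gives (0, 1, 0, 0)
op2 (invocation 2): nothing precedes it; T0's component alone gives (1, 0, 0, 0)
op1 (invocation 1): componentwise max over VC(op2)=(1, 0, 0, 0), +1 at T2, giving (1, 0, 1, 0)
target: VC(op1) = (1, 0, 1, 0)

(1, 0, 1, 0)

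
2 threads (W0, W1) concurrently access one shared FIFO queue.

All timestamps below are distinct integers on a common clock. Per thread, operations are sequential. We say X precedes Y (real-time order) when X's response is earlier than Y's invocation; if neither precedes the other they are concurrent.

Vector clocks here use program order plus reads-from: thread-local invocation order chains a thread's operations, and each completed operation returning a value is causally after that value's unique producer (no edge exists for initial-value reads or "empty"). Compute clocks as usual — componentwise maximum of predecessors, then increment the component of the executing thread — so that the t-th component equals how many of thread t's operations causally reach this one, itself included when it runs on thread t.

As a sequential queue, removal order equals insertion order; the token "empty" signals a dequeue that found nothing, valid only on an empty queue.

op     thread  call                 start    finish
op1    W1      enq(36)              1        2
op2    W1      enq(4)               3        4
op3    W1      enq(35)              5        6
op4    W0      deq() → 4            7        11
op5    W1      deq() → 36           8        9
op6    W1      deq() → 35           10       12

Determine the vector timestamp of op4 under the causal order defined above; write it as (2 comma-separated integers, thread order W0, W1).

(1, 2)

no predecessors for op1 (invoked 1): W1 increments from zero → (0, 1)
op2 (invocation 3): componentwise max over VC(op1)=(0, 1), +1 at W1, giving (0, 2)
op3 (invocation 5): componentwise max over VC(op2)=(0, 2), +1 at W1, giving (0, 3)
op4 (invocation 7): componentwise max over VC(op2)=(0, 2), +1 at W0, giving (1, 2)
op5 (invocation 8): componentwise max over VC(op1)=(0, 1), VC(op3)=(0, 3), +1 at W1, giving (0, 4)
op6 (invocation 10): componentwise max over VC(op3)=(0, 3), VC(op5)=(0, 4), +1 at W1, giving (0, 5)
target: VC(op4) = (1, 2)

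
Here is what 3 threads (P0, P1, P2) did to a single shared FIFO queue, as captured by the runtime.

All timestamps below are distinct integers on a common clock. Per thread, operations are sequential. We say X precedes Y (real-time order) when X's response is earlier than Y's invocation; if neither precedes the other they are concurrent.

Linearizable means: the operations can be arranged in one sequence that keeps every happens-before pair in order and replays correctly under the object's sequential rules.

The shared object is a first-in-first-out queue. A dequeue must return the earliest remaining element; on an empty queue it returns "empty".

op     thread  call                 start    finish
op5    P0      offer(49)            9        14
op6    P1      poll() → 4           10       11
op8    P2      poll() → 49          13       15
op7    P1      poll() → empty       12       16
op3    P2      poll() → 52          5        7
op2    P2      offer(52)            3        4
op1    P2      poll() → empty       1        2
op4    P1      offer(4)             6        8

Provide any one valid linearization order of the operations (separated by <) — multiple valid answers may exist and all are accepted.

step 1: op1 poll() → empty — queue <>
step 2: op2 offer(52) — queue <52>
step 3: op3 poll() → 52 — queue <>
step 4: op4 offer(4) — queue <4>
step 5: op5 offer(49) — queue <4,49>
step 6: op6 poll() → 4 — queue <49>
step 7: op8 poll() → 49 — queue <>
step 8: op7 poll() → empty — queue <>

op1 < op2 < op3 < op4 < op5 < op6 < op8 < op7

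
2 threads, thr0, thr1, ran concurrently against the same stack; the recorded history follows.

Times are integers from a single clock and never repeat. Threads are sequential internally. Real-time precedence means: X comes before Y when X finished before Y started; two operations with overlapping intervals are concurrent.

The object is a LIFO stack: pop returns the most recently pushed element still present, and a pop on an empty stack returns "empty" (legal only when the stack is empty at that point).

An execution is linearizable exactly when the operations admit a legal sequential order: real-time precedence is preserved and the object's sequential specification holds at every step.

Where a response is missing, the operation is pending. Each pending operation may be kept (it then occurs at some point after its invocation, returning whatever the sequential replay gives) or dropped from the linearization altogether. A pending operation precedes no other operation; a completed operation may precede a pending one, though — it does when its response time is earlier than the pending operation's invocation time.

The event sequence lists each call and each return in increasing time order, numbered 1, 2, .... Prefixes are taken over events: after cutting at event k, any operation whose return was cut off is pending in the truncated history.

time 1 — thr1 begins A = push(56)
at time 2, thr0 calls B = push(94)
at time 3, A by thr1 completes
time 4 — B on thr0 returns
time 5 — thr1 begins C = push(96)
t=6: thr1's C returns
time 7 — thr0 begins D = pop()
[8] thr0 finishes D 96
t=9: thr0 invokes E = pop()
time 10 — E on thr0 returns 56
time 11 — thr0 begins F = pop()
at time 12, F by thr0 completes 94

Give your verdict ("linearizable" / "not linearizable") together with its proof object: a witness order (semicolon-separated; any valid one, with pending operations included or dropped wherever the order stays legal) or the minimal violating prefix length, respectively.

step 1: B push(94) — stack <94>
step 2: A push(56) — stack <94,56>
step 3: C push(96) — stack <94,56,96>
step 4: D pop() → 96 — stack <94,56>
step 5: E pop() → 56 — stack <94>
step 6: F pop() → 94 — stack <>

linearizable — witness: B; A; C; D; E; F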